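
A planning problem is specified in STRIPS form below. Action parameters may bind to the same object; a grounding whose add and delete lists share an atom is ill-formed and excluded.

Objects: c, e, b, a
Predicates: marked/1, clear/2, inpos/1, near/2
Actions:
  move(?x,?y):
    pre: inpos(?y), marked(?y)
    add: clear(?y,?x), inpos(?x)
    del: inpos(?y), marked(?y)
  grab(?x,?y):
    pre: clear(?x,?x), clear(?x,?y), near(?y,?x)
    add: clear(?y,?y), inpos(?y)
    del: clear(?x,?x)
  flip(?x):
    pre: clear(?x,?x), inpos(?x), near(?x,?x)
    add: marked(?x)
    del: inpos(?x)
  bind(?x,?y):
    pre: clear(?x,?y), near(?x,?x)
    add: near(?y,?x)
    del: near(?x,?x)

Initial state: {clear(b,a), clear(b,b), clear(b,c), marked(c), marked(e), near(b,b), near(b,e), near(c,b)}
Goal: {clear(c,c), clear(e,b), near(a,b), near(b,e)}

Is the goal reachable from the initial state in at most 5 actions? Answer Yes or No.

Yes

1. grab(b,c)  →  {clear(b,a), clear(b,c), clear(c,c), inpos(c), marked(c), marked(e), near(b,b), near(b,e), near(c,b)}
2. move(e,c)  →  {clear(b,a), clear(b,c), clear(c,c), clear(c,e), inpos(e), marked(e), near(b,b), near(b,e), near(c,b)}
3. move(b,e)  →  {clear(b,a), clear(b,c), clear(c,c), clear(c,e), clear(e,b), inpos(b), near(b,b), near(b,e), near(c,b)}
4. bind(b,a)  →  {clear(b,a), clear(b,c), clear(c,c), clear(c,e), clear(e,b), inpos(b), near(a,b), near(b,e), near(c,b)}
optimal plan length = 4; 4 ≤ 5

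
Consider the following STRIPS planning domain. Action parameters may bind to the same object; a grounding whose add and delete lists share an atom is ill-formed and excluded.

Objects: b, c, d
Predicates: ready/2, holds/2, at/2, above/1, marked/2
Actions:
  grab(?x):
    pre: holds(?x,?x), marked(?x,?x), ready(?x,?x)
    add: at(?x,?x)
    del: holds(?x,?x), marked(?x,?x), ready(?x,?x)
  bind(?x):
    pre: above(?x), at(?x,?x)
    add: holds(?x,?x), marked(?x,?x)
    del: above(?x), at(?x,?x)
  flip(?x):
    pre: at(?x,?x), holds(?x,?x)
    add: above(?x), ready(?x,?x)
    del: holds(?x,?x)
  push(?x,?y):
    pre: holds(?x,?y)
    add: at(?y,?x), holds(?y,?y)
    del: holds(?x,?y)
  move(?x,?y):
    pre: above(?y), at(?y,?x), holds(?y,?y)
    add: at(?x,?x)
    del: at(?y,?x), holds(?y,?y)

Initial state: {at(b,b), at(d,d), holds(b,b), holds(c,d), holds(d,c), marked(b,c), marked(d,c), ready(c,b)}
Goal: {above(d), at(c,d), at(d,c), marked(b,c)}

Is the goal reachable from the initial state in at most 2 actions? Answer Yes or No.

No

1. push(c,d)  →  {at(b,b), at(d,c), at(d,d), holds(b,b), holds(d,c), holds(d,d), marked(b,c), marked(d,c), ready(c,b)}
2. flip(d)  →  {above(d), at(b,b), at(d,c), at(d,d), holds(b,b), holds(d,c), marked(b,c), marked(d,c), ready(c,b), ready(d,d)}
3. push(d,c)  →  {above(d), at(b,b), at(c,d), at(d,c), at(d,d), holds(b,b), holds(c,c), marked(b,c), marked(d,c), ready(c,b), ready(d,d)}
optimal plan length = 3; 3 > 2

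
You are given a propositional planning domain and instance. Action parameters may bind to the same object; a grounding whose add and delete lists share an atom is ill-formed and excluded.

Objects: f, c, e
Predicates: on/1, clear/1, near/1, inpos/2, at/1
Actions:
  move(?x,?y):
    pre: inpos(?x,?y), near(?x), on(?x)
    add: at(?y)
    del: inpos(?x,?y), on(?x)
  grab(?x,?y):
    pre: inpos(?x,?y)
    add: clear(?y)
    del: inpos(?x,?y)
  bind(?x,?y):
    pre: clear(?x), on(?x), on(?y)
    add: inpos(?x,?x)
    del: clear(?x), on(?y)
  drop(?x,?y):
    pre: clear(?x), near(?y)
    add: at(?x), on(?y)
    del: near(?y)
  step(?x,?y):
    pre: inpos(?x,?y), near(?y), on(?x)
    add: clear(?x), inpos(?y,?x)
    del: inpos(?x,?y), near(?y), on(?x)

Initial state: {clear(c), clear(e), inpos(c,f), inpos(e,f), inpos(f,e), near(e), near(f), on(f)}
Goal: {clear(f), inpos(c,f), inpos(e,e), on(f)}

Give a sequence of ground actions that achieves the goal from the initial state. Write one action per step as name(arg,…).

grab(e,f); drop(f,e); bind(e,e)

1. grab(e,f)  →  {clear(c), clear(e), clear(f), inpos(c,f), inpos(f,e), near(e), near(f), on(f)}
2. drop(f,e)  →  {at(f), clear(c), clear(e), clear(f), inpos(c,f), inpos(f,e), near(f), on(e), on(f)}
3. bind(e,e)  →  {at(f), clear(c), clear(f), inpos(c,f), inpos(e,e), inpos(f,e), near(f), on(f)}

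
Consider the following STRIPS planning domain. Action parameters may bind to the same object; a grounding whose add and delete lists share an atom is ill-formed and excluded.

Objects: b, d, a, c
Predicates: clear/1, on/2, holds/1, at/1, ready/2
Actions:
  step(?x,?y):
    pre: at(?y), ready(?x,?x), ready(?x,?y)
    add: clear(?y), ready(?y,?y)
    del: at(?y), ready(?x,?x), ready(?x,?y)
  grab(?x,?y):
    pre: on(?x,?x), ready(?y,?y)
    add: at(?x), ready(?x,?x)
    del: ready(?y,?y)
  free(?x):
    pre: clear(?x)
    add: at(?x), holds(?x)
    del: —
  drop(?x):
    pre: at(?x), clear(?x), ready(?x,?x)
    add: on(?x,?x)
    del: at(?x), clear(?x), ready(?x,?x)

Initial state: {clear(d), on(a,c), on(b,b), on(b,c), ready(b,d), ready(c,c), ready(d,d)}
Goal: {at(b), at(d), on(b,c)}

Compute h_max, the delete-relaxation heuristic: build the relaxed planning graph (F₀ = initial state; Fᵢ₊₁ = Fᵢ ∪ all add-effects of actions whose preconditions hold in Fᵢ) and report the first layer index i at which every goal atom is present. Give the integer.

1

F0 = init (7 atoms)
F1 = F0 ∪ {at(b), at(d), holds(d), ready(b,b)}  (11 atoms)
goal ⊆ F1  ⇒  h_max = 1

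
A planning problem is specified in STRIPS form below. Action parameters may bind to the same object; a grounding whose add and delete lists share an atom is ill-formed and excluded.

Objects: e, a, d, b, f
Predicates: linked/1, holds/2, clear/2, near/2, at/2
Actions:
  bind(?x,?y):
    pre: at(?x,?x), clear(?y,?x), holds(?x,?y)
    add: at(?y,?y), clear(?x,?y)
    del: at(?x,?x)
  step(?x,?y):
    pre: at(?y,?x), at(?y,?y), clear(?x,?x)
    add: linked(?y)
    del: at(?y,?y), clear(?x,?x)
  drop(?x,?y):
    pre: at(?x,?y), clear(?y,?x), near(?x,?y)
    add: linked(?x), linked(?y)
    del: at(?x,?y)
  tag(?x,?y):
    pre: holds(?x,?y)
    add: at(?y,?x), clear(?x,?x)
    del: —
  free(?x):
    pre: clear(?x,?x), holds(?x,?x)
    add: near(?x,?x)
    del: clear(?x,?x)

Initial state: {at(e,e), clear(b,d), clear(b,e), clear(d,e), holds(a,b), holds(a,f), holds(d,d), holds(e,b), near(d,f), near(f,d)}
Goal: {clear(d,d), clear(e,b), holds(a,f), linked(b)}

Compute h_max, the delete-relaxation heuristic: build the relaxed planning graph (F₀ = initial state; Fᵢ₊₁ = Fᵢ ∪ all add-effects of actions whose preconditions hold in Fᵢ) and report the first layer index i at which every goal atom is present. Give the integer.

F0 = init (10 atoms)
F1 = F0 ∪ {at(b,a), at(b,b), at(b,e), at(d,d), at(f,a), clear(a,a), clear(d,d), clear(e,b), clear(e,e)}  (19 atoms)
F2 = F1 ∪ {linked(b), linked(d), linked(e), near(d,d)}  (23 atoms)
goal ⊆ F2  ⇒  h_max = 2

2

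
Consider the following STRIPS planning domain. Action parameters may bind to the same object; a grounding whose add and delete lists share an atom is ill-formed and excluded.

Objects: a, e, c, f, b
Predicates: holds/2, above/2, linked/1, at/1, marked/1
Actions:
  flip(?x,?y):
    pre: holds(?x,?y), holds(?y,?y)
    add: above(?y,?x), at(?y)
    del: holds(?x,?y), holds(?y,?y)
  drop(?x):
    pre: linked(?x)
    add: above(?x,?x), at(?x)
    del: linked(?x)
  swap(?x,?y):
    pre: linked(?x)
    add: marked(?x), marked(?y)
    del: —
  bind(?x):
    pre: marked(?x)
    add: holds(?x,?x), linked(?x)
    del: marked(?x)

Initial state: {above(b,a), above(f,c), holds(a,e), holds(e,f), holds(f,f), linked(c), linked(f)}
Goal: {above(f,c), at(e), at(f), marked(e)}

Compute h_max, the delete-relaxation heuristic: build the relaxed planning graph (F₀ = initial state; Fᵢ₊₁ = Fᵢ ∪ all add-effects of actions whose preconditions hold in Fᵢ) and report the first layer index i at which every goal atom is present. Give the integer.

3

F0 = init (7 atoms)
F1 = F0 ∪ {above(c,c), above(f,e), above(f,f), at(c), at(f), marked(a), marked(b), marked(c), marked(e), marked(f)}  (17 atoms)
F2 = F1 ∪ {holds(a,a), holds(b,b), holds(c,c), holds(e,e), linked(a), linked(b), linked(e)}  (24 atoms)
F3 = F2 ∪ {above(a,a), above(b,b), above(e,a), above(e,e), at(a), at(b), at(e)}  (31 atoms)
goal ⊆ F3  ⇒  h_max = 3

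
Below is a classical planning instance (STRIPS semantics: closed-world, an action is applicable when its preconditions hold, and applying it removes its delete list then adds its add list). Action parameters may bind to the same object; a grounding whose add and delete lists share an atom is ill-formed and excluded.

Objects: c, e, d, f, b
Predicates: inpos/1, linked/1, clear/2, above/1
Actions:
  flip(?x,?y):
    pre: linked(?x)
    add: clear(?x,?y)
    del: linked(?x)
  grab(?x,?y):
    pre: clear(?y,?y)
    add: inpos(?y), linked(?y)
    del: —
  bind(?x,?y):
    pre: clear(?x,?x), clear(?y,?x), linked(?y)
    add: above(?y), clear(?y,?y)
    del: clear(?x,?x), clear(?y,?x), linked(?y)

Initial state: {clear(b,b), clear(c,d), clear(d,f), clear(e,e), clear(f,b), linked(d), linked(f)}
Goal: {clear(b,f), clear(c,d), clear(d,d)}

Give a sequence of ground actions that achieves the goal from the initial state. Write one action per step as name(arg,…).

flip(d,d); grab(c,b); flip(b,f)

1. flip(d,d)  →  {clear(b,b), clear(c,d), clear(d,d), clear(d,f), clear(e,e), clear(f,b), linked(f)}
2. grab(c,b)  →  {clear(b,b), clear(c,d), clear(d,d), clear(d,f), clear(e,e), clear(f,b), inpos(b), linked(b), linked(f)}
3. flip(b,f)  →  {clear(b,b), clear(b,f), clear(c,d), clear(d,d), clear(d,f), clear(e,e), clear(f,b), inpos(b), linked(f)}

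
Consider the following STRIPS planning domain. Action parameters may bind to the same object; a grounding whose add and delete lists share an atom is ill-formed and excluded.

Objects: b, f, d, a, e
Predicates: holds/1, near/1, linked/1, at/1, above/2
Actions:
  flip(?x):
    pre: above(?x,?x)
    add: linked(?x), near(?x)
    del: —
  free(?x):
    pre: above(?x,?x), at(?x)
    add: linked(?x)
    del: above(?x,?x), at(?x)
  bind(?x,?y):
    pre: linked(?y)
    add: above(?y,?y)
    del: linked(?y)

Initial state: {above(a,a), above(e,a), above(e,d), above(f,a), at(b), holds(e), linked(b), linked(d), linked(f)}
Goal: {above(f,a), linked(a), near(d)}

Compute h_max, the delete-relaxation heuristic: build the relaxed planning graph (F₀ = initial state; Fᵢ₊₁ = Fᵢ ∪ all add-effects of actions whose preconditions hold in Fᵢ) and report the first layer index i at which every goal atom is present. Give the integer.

2

F0 = init (9 atoms)
F1 = F0 ∪ {above(b,b), above(d,d), above(f,f), linked(a), near(a)}  (14 atoms)
F2 = F1 ∪ {near(b), near(d), near(f)}  (17 atoms)
goal ⊆ F2  ⇒  h_max = 2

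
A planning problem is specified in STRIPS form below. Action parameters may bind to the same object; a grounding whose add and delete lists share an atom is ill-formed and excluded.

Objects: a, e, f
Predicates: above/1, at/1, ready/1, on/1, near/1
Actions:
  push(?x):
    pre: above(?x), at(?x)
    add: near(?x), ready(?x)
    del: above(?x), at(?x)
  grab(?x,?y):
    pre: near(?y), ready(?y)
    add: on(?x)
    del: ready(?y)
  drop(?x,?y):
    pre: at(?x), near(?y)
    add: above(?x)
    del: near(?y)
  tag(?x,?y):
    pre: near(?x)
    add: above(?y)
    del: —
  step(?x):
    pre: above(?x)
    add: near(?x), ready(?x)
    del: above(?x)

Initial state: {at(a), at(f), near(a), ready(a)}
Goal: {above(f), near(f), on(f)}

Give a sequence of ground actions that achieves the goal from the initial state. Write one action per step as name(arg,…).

1. grab(f,a)  →  {at(a), at(f), near(a), on(f)}
2. drop(f,a)  →  {above(f), at(a), at(f), on(f)}
3. push(f)  →  {at(a), near(f), on(f), ready(f)}
4. tag(f,f)  →  {above(f), at(a), near(f), on(f), ready(f)}

grab(f,a); drop(f,a); push(f); tag(f,f)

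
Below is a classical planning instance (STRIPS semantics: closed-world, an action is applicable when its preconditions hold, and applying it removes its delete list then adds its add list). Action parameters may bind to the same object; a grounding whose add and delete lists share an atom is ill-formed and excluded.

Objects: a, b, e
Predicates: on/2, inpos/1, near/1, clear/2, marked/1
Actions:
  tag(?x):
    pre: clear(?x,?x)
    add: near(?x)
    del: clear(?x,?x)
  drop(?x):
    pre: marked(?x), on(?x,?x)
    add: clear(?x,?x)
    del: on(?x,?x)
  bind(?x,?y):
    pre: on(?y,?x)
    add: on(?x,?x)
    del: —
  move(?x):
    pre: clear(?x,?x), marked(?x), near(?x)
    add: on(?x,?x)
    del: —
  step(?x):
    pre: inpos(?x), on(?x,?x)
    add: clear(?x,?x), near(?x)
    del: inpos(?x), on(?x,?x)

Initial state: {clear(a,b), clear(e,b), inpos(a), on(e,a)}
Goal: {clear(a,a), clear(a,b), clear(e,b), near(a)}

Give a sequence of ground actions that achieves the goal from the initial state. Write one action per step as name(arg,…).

bind(a,e); step(a)

1. bind(a,e)  →  {clear(a,b), clear(e,b), inpos(a), on(a,a), on(e,a)}
2. step(a)  →  {clear(a,a), clear(a,b), clear(e,b), near(a), on(e,a)}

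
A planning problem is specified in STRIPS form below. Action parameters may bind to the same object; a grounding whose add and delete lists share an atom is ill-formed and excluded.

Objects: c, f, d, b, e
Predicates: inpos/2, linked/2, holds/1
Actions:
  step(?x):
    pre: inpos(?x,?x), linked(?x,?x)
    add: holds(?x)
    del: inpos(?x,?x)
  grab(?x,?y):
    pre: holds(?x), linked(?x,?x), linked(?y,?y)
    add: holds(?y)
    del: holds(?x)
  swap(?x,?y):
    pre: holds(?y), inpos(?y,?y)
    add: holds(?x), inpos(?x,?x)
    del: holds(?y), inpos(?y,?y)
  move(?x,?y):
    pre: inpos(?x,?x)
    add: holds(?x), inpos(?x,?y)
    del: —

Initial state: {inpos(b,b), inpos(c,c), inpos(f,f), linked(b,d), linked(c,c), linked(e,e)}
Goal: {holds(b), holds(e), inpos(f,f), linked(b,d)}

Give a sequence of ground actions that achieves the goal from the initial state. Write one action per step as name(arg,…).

step(c); grab(c,e); move(b,c)

1. step(c)  →  {holds(c), inpos(b,b), inpos(f,f), linked(b,d), linked(c,c), linked(e,e)}
2. grab(c,e)  →  {holds(e), inpos(b,b), inpos(f,f), linked(b,d), linked(c,c), linked(e,e)}
3. move(b,c)  →  {holds(b), holds(e), inpos(b,b), inpos(b,c), inpos(f,f), linked(b,d), linked(c,c), linked(e,e)}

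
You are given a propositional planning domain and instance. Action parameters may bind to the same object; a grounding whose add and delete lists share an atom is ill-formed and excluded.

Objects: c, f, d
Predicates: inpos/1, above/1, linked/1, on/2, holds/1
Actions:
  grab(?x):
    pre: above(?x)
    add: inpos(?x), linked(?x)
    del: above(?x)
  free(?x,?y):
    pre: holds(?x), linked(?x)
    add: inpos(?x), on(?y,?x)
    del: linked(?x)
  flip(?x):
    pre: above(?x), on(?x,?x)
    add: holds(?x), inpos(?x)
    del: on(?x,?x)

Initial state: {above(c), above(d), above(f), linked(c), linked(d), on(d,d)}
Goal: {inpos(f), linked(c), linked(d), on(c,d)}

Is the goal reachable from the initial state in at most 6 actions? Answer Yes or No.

1. grab(f)  →  {above(c), above(d), inpos(f), linked(c), linked(d), linked(f), on(d,d)}
2. flip(d)  →  {above(c), above(d), holds(d), inpos(d), inpos(f), linked(c), linked(d), linked(f)}
3. free(d,c)  →  {above(c), above(d), holds(d), inpos(d), inpos(f), linked(c), linked(f), on(c,d)}
4. grab(d)  →  {above(c), holds(d), inpos(d), inpos(f), linked(c), linked(d), linked(f), on(c,d)}
optimal plan length = 4; 4 ≤ 6

Yes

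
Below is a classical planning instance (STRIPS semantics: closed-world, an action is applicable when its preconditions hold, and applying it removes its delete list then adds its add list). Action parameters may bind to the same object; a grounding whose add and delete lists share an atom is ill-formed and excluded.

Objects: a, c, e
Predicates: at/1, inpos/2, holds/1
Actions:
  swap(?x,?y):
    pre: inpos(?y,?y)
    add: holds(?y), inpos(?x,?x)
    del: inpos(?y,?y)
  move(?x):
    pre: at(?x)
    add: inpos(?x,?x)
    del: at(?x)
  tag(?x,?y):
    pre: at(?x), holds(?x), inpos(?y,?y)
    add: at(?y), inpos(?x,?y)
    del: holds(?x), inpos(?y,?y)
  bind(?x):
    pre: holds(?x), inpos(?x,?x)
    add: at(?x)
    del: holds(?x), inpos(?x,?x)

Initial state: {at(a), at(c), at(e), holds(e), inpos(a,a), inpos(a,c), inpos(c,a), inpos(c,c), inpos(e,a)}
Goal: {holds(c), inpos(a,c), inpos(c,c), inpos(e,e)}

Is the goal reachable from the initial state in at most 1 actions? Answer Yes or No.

No

1. swap(e,c)  →  {at(a), at(c), at(e), holds(c), holds(e), inpos(a,a), inpos(a,c), inpos(c,a), inpos(e,a), inpos(e,e)}
2. swap(c,a)  →  {at(a), at(c), at(e), holds(a), holds(c), holds(e), inpos(a,c), inpos(c,a), inpos(c,c), inpos(e,a), inpos(e,e)}
optimal plan length = 2; 2 > 1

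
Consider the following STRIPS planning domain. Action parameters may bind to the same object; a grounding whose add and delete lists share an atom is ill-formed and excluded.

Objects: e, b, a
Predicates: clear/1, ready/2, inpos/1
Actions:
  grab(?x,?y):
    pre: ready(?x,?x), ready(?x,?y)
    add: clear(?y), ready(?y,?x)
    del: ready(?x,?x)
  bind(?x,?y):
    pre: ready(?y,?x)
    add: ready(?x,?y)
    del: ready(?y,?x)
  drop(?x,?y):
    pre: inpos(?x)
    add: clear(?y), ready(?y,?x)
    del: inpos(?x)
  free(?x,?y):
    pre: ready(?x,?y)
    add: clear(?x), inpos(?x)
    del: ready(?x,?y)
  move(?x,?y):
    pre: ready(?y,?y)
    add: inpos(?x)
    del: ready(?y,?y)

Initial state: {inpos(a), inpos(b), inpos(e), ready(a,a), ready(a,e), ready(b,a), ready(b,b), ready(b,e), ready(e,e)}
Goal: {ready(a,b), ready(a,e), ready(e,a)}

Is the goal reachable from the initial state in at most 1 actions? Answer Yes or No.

No

1. grab(b,a)  →  {clear(a), inpos(a), inpos(b), inpos(e), ready(a,a), ready(a,b), ready(a,e), ready(b,a), ready(b,e), ready(e,e)}
2. grab(a,e)  →  {clear(a), clear(e), inpos(a), inpos(b), inpos(e), ready(a,b), ready(a,e), ready(b,a), ready(b,e), ready(e,a), ready(e,e)}
optimal plan length = 2; 2 > 1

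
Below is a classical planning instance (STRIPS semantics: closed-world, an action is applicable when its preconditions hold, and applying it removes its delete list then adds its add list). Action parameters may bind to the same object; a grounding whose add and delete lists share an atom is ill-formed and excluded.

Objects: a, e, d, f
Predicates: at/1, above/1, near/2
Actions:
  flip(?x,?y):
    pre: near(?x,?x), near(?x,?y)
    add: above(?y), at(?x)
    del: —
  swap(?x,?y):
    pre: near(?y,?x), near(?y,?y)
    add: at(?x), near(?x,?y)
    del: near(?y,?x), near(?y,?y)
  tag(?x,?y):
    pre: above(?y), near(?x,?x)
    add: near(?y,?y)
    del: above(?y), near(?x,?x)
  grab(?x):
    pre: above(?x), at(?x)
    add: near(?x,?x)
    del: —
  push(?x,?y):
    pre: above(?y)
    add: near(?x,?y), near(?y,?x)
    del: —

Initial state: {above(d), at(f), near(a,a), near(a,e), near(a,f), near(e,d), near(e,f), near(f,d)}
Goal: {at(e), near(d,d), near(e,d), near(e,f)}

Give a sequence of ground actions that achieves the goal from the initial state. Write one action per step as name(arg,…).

1. swap(e,a)  →  {above(d), at(e), at(f), near(a,f), near(e,a), near(e,d), near(e,f), near(f,d)}
2. push(d,d)  →  {above(d), at(e), at(f), near(a,f), near(d,d), near(e,a), near(e,d), near(e,f), near(f,d)}

swap(e,a); push(d,d)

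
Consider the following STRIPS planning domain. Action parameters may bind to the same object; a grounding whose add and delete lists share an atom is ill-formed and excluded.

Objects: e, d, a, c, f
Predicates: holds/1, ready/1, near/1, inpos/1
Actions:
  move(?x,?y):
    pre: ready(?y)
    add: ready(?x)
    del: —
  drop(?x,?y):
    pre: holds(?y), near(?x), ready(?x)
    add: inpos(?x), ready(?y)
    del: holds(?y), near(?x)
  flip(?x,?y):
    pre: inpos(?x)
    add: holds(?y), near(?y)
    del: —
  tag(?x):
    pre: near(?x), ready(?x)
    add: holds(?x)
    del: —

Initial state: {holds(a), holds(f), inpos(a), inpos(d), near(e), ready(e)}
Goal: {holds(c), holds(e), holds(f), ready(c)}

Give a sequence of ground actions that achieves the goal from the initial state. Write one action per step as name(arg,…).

1. move(c,e)  →  {holds(a), holds(f), inpos(a), inpos(d), near(e), ready(c), ready(e)}
2. flip(d,e)  →  {holds(a), holds(e), holds(f), inpos(a), inpos(d), near(e), ready(c), ready(e)}
3. flip(d,c)  →  {holds(a), holds(c), holds(e), holds(f), inpos(a), inpos(d), near(c), near(e), ready(c), ready(e)}

move(c,e); flip(d,e); flip(d,c)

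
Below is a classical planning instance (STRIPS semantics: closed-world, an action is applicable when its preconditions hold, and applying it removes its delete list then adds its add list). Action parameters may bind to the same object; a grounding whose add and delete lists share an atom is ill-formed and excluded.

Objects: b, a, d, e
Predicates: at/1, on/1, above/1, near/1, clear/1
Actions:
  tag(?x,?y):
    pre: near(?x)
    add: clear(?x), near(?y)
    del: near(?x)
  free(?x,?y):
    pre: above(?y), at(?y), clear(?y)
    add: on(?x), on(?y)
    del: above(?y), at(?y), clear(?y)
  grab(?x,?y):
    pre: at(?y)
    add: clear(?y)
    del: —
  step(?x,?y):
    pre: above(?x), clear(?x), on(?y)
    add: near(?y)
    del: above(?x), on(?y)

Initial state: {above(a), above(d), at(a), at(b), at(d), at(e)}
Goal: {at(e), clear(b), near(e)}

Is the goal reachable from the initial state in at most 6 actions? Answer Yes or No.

Yes

1. grab(b,b)  →  {above(a), above(d), at(a), at(b), at(d), at(e), clear(b)}
2. grab(b,a)  →  {above(a), above(d), at(a), at(b), at(d), at(e), clear(a), clear(b)}
3. free(e,a)  →  {above(d), at(b), at(d), at(e), clear(b), on(a), on(e)}
4. grab(b,d)  →  {above(d), at(b), at(d), at(e), clear(b), clear(d), on(a), on(e)}
5. step(d,e)  →  {at(b), at(d), at(e), clear(b), clear(d), near(e), on(a)}
optimal plan length = 5; 5 ≤ 6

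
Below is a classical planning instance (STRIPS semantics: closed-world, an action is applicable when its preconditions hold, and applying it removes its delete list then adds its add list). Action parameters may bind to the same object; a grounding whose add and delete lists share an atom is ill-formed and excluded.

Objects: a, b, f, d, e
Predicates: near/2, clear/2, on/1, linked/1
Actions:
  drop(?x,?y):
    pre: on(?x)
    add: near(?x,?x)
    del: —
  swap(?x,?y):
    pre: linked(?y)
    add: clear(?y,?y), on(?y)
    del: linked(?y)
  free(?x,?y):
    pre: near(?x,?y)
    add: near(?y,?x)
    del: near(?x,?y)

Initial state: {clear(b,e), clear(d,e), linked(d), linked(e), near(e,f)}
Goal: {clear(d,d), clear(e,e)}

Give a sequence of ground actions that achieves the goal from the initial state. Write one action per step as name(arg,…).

1. swap(a,d)  →  {clear(b,e), clear(d,d), clear(d,e), linked(e), near(e,f), on(d)}
2. swap(a,e)  →  {clear(b,e), clear(d,d), clear(d,e), clear(e,e), near(e,f), on(d), on(e)}

swap(a,d); swap(a,e)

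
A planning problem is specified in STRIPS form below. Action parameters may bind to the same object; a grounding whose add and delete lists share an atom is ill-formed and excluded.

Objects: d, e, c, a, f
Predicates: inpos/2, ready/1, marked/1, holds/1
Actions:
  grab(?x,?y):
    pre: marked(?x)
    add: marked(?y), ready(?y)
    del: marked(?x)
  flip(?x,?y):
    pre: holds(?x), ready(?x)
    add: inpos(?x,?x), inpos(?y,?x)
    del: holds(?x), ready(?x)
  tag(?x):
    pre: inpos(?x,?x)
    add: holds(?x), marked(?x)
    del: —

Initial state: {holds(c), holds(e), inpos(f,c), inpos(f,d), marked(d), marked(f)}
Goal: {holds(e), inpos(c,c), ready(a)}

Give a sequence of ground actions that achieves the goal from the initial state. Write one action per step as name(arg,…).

grab(d,c); grab(c,a); flip(c,d)

1. grab(d,c)  →  {holds(c), holds(e), inpos(f,c), inpos(f,d), marked(c), marked(f), ready(c)}
2. grab(c,a)  →  {holds(c), holds(e), inpos(f,c), inpos(f,d), marked(a), marked(f), ready(a), ready(c)}
3. flip(c,d)  →  {holds(e), inpos(c,c), inpos(d,c), inpos(f,c), inpos(f,d), marked(a), marked(f), ready(a)}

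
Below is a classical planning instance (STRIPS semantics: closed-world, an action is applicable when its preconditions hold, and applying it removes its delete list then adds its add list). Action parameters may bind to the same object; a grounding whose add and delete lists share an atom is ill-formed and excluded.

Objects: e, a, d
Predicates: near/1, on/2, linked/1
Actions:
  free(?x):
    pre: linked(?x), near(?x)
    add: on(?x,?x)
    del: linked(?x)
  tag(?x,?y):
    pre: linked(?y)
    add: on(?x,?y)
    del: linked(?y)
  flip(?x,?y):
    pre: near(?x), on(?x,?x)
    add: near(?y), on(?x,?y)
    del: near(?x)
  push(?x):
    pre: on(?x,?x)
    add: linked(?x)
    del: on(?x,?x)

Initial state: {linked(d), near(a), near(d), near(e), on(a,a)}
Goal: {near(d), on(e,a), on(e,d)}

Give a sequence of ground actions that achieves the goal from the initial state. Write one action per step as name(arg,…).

tag(e,d); push(a); tag(e,a)

1. tag(e,d)  →  {near(a), near(d), near(e), on(a,a), on(e,d)}
2. push(a)  →  {linked(a), near(a), near(d), near(e), on(e,d)}
3. tag(e,a)  →  {near(a), near(d), near(e), on(e,a), on(e,d)}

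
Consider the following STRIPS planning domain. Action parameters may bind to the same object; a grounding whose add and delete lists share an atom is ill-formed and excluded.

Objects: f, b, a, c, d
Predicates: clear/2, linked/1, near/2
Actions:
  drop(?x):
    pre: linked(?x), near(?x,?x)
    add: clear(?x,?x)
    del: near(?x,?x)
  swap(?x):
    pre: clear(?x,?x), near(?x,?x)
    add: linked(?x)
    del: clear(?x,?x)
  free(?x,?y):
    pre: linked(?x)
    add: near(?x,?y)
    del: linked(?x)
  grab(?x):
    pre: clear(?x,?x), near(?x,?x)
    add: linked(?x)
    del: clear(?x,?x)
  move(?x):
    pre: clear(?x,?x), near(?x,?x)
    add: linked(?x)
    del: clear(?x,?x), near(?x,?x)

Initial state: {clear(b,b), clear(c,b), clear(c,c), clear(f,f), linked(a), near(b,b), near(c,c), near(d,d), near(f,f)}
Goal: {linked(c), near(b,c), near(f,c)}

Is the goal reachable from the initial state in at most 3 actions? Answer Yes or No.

No

1. swap(f)  →  {clear(b,b), clear(c,b), clear(c,c), linked(a), linked(f), near(b,b), near(c,c), near(d,d), near(f,f)}
2. swap(b)  →  {clear(c,b), clear(c,c), linked(a), linked(b), linked(f), near(b,b), near(c,c), near(d,d), near(f,f)}
3. swap(c)  →  {clear(c,b), linked(a), linked(b), linked(c), linked(f), near(b,b), near(c,c), near(d,d), near(f,f)}
4. free(f,c)  →  {clear(c,b), linked(a), linked(b), linked(c), near(b,b), near(c,c), near(d,d), near(f,c), near(f,f)}
5. free(b,c)  →  {clear(c,b), linked(a), linked(c), near(b,b), near(b,c), near(c,c), near(d,d), near(f,c), near(f,f)}
optimal plan length = 5; 5 > 3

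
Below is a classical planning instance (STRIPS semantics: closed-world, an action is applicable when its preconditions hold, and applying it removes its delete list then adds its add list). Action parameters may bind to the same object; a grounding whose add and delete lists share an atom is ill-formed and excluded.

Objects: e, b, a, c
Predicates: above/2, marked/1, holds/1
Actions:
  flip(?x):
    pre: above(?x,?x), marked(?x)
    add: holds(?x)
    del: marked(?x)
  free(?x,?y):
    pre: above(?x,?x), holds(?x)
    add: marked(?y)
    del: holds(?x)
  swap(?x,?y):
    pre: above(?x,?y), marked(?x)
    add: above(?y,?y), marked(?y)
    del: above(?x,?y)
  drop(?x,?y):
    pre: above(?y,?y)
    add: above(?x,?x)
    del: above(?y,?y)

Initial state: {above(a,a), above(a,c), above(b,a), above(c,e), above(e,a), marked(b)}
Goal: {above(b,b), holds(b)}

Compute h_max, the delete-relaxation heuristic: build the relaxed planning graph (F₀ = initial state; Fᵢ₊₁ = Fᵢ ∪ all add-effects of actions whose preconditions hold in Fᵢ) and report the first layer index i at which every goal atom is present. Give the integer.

F0 = init (6 atoms)
F1 = F0 ∪ {above(b,b), above(c,c), above(e,e), marked(a)}  (10 atoms)
F2 = F1 ∪ {holds(a), holds(b), marked(c)}  (13 atoms)
goal ⊆ F2  ⇒  h_max = 2

2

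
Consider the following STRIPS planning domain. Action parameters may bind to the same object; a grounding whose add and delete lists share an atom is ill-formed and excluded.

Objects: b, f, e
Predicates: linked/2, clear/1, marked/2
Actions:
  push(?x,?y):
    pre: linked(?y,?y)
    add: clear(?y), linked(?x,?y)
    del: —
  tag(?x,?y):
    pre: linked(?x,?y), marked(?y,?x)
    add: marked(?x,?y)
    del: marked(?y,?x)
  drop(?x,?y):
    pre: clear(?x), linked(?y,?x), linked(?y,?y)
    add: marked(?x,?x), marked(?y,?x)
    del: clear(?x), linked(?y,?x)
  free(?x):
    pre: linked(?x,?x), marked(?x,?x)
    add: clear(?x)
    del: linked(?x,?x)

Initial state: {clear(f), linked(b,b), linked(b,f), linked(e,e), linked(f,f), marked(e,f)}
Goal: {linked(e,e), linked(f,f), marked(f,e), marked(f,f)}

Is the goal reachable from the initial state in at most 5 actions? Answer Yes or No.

Yes

1. push(f,e)  →  {clear(e), clear(f), linked(b,b), linked(b,f), linked(e,e), linked(f,e), linked(f,f), marked(e,f)}
2. tag(f,e)  →  {clear(e), clear(f), linked(b,b), linked(b,f), linked(e,e), linked(f,e), linked(f,f), marked(f,e)}
3. drop(f,b)  →  {clear(e), linked(b,b), linked(e,e), linked(f,e), linked(f,f), marked(b,f), marked(f,e), marked(f,f)}
optimal plan length = 3; 3 ≤ 5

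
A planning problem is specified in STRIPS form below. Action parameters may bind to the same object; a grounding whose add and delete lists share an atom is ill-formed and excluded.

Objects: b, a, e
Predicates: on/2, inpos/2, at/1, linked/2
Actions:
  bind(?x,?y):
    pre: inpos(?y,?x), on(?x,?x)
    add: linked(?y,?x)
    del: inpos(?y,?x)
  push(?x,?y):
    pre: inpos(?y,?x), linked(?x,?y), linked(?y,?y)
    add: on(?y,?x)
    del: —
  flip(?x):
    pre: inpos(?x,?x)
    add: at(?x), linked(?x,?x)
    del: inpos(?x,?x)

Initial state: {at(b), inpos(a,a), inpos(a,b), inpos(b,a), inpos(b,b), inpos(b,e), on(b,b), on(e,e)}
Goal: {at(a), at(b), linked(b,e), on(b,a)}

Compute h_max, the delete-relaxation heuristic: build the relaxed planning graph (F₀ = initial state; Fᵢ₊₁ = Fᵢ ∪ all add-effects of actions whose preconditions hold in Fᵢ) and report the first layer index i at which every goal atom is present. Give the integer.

F0 = init (8 atoms)
F1 = F0 ∪ {at(a), linked(a,a), linked(a,b), linked(b,b), linked(b,e)}  (13 atoms)
F2 = F1 ∪ {on(a,a), on(b,a)}  (15 atoms)
goal ⊆ F2  ⇒  h_max = 2

2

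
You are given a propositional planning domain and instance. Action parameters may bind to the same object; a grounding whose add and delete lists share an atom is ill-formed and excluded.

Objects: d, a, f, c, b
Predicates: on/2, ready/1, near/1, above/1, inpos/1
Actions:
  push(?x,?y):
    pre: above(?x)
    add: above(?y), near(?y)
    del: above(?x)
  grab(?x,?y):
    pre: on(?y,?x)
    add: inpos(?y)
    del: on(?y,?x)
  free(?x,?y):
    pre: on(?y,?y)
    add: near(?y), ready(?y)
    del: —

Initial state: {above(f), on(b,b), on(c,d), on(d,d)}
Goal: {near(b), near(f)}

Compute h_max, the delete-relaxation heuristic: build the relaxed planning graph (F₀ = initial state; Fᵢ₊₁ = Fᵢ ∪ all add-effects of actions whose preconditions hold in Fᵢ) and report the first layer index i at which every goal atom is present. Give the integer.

2

F0 = init (4 atoms)
F1 = F0 ∪ {above(a), above(b), above(c), above(d), inpos(b), inpos(c), inpos(d), near(a), near(b), near(c), near(d), ready(b), ready(d)}  (17 atoms)
F2 = F1 ∪ {near(f)}  (18 atoms)
goal ⊆ F2  ⇒  h_max = 2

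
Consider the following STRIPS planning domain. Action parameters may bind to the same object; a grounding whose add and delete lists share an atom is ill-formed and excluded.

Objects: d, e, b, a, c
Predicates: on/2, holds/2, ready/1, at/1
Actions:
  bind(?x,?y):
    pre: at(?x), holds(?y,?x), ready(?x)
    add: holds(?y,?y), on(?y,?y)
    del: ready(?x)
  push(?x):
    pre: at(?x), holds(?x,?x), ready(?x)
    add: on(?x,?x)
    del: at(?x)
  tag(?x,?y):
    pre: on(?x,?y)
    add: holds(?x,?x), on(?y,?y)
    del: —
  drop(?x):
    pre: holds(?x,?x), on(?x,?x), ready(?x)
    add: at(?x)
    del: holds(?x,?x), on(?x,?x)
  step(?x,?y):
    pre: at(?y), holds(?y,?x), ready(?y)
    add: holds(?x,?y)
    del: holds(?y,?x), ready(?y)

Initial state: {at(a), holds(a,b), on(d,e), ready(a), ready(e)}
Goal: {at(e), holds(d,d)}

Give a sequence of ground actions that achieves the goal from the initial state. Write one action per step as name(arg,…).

tag(d,e); tag(e,e); drop(e)

1. tag(d,e)  →  {at(a), holds(a,b), holds(d,d), on(d,e), on(e,e), ready(a), ready(e)}
2. tag(e,e)  →  {at(a), holds(a,b), holds(d,d), holds(e,e), on(d,e), on(e,e), ready(a), ready(e)}
3. drop(e)  →  {at(a), at(e), holds(a,b), holds(d,d), on(d,e), ready(a), ready(e)}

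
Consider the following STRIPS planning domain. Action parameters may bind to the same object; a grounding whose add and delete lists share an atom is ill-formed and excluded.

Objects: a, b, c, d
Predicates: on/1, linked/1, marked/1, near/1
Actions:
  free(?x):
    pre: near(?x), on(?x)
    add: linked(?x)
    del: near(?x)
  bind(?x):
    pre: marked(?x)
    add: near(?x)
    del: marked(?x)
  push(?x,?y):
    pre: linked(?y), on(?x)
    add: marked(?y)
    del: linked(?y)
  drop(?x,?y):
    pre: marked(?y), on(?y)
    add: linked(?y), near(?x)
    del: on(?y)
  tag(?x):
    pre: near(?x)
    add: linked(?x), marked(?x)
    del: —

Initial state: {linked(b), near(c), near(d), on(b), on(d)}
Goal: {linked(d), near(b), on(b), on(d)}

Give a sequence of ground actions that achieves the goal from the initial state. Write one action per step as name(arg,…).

1. free(d)  →  {linked(b), linked(d), near(c), on(b), on(d)}
2. push(b,b)  →  {linked(d), marked(b), near(c), on(b), on(d)}
3. bind(b)  →  {linked(d), near(b), near(c), on(b), on(d)}

free(d); push(b,b); bind(b)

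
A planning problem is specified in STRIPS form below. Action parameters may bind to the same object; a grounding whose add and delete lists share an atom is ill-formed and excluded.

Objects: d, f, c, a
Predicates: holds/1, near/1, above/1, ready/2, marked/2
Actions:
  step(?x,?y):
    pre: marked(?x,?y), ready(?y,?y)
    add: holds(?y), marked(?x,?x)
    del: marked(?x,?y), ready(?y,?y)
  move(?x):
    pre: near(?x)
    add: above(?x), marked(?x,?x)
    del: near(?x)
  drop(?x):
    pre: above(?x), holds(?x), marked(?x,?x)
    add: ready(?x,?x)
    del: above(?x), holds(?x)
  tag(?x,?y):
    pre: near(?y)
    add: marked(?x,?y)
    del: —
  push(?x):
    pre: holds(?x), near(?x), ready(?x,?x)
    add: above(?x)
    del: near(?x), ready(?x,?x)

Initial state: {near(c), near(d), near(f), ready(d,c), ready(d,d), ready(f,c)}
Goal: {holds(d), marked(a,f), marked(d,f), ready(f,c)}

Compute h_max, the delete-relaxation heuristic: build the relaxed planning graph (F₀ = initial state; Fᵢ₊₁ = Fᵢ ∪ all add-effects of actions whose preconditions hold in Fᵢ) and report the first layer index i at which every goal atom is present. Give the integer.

2

F0 = init (6 atoms)
F1 = F0 ∪ {above(c), above(d), above(f), marked(a,c), marked(a,d), marked(a,f), marked(c,c), marked(c,d), marked(c,f), marked(d,c), marked(d,d), marked(d,f), marked(f,c), marked(f,d), marked(f,f)}  (21 atoms)
F2 = F1 ∪ {holds(d), marked(a,a)}  (23 atoms)
goal ⊆ F2  ⇒  h_max = 2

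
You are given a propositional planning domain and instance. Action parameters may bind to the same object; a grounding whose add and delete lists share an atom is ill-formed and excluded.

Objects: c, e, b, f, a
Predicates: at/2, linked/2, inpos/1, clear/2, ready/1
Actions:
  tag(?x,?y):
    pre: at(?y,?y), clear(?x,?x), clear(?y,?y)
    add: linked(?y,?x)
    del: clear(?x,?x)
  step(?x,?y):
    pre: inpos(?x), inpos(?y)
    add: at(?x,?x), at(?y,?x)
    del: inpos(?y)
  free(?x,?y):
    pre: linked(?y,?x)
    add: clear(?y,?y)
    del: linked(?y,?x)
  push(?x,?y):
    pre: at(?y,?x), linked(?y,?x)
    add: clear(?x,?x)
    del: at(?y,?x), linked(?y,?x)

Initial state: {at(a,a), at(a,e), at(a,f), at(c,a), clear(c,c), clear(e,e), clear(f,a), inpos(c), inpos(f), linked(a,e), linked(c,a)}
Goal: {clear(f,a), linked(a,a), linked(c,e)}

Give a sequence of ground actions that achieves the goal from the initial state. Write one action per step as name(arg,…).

1. step(c,c)  →  {at(a,a), at(a,e), at(a,f), at(c,a), at(c,c), clear(c,c), clear(e,e), clear(f,a), inpos(f), linked(a,e), linked(c,a)}
2. tag(e,c)  →  {at(a,a), at(a,e), at(a,f), at(c,a), at(c,c), clear(c,c), clear(f,a), inpos(f), linked(a,e), linked(c,a), linked(c,e)}
3. free(e,a)  →  {at(a,a), at(a,e), at(a,f), at(c,a), at(c,c), clear(a,a), clear(c,c), clear(f,a), inpos(f), linked(c,a), linked(c,e)}
4. tag(a,a)  →  {at(a,a), at(a,e), at(a,f), at(c,a), at(c,c), clear(c,c), clear(f,a), inpos(f), linked(a,a), linked(c,a), linked(c,e)}

step(c,c); tag(e,c); free(e,a); tag(a,a)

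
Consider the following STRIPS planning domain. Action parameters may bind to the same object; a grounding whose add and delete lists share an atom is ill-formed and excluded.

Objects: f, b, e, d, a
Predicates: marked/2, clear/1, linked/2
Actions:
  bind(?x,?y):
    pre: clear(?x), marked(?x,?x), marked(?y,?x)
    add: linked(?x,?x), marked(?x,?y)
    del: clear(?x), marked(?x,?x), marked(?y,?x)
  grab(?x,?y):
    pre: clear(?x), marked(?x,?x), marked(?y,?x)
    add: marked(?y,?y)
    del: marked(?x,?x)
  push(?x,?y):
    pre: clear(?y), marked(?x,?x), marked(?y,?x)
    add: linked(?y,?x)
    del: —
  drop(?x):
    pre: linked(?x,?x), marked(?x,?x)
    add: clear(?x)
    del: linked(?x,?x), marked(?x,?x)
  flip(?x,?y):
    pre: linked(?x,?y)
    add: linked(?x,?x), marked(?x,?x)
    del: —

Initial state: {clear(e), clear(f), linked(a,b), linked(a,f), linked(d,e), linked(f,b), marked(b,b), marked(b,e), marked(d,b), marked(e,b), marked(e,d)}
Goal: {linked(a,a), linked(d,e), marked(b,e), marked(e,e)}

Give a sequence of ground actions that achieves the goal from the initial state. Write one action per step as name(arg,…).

push(b,e); flip(e,b); flip(a,f)

1. push(b,e)  →  {clear(e), clear(f), linked(a,b), linked(a,f), linked(d,e), linked(e,b), linked(f,b), marked(b,b), marked(b,e), marked(d,b), marked(e,b), marked(e,d)}
2. flip(e,b)  →  {clear(e), clear(f), linked(a,b), linked(a,f), linked(d,e), linked(e,b), linked(e,e), linked(f,b), marked(b,b), marked(b,e), marked(d,b), marked(e,b), marked(e,d), marked(e,e)}
3. flip(a,f)  →  {clear(e), clear(f), linked(a,a), linked(a,b), linked(a,f), linked(d,e), linked(e,b), linked(e,e), linked(f,b), marked(a,a), marked(b,b), marked(b,e), marked(d,b), marked(e,b), marked(e,d), marked(e,e)}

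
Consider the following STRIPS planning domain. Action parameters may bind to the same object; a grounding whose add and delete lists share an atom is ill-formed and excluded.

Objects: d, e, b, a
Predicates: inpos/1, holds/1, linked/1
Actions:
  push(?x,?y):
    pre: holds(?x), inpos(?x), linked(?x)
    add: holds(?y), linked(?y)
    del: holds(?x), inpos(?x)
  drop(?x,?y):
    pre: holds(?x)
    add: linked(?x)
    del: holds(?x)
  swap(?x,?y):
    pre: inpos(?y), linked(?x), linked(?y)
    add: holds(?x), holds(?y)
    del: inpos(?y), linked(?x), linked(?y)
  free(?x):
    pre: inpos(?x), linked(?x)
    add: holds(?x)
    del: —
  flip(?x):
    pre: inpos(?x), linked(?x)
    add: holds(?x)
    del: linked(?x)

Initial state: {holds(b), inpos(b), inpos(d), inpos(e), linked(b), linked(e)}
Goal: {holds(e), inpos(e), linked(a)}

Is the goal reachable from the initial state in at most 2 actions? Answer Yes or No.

Yes

1. push(b,a)  →  {holds(a), inpos(d), inpos(e), linked(a), linked(b), linked(e)}
2. free(e)  →  {holds(a), holds(e), inpos(d), inpos(e), linked(a), linked(b), linked(e)}
optimal plan length = 2; 2 ≤ 2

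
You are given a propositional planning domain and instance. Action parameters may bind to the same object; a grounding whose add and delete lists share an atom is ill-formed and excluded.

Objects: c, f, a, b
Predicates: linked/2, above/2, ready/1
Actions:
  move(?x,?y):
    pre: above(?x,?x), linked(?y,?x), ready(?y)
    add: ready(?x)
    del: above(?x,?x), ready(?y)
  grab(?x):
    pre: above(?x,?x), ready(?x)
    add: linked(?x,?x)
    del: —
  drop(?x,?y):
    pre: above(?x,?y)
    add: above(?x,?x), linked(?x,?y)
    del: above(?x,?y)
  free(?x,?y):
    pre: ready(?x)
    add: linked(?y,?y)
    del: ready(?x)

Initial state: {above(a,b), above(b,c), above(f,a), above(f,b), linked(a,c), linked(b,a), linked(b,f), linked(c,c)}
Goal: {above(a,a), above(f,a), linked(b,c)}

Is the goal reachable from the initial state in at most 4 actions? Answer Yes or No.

Yes

1. drop(a,b)  →  {above(a,a), above(b,c), above(f,a), above(f,b), linked(a,b), linked(a,c), linked(b,a), linked(b,f), linked(c,c)}
2. drop(b,c)  →  {above(a,a), above(b,b), above(f,a), above(f,b), linked(a,b), linked(a,c), linked(b,a), linked(b,c), linked(b,f), linked(c,c)}
optimal plan length = 2; 2 ≤ 4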